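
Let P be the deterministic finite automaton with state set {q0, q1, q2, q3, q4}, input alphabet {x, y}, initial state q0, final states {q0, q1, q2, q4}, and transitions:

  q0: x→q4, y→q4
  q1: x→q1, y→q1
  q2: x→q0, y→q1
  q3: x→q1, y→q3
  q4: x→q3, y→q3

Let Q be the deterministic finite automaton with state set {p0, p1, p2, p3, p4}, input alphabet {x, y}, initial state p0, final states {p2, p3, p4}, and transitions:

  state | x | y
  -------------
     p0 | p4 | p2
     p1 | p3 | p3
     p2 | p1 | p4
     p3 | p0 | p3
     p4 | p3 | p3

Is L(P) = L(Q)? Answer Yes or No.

No

The empty string ε is accepted by P but rejected by Q.
So L(P) ≠ L(Q).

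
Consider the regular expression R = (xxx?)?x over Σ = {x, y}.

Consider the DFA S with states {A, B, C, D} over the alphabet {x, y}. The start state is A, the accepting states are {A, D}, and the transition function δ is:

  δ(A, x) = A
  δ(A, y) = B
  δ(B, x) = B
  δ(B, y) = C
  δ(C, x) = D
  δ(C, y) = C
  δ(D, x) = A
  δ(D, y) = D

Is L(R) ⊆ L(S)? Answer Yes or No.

Converting the expression R to a DFA (subset construction, then merging equivalent states) gives the minimal DFA with states {r0, r1, r2, r3, r4, r5}, start state r0, accepting states {r1, r4, r5} and transitions r0: x→r1, y→r2; r1: x→r3, y→r2; r2: x→r2, y→r2; r3: x→r4, y→r2; r4: x→r5, y→r2; r5: x→r2, y→r2.
Exploring the product automaton R × S from the start pair (r0, A), following both machines on each input symbol, reaches 9 state pairs: (r0, A), (r1, A), (r2, B), (r3, A), (r2, C), (r4, A), (r2, D), (r5, A), (r2, A).
R accepts in {r1, r4, r5} and S accepts in {A, D}. The reachable pairs whose R-component is accepting are (r1, A), (r4, A), (r5, A); in each of them the S-component is accepting too, so the product for L(R) \ L(S) (R-component accepting, S-component rejecting) has no reachable accepting pair and the difference is empty.
Hence every string in L(R) is also in L(S).

Yes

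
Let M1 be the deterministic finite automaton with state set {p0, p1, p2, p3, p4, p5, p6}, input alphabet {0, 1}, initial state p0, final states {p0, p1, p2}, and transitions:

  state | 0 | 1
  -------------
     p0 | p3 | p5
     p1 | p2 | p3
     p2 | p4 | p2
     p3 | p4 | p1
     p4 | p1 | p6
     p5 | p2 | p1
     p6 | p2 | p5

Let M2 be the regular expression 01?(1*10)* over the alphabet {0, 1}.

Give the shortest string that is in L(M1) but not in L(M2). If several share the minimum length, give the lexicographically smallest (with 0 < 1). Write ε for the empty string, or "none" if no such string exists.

The empty string ε is accepted by M1 but not by M2.
Since ε is the unique shortest string, it is the required witness.

ε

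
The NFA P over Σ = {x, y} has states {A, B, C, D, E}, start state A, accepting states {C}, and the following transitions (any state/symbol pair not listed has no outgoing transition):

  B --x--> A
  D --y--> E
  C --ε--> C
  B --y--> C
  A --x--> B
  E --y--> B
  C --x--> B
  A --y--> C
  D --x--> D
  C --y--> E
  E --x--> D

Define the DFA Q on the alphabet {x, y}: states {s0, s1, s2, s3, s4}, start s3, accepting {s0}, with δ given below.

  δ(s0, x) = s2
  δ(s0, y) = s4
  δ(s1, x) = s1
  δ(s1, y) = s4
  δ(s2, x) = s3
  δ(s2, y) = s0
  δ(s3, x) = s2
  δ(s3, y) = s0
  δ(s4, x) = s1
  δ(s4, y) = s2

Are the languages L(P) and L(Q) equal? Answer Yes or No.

Exploring the product automaton P × Q from the start pair (A, s3), following both machines on each input symbol, reaches 5 state pairs: (A, s3), (B, s2), (C, s0), (E, s4), (D, s1).
P accepts in {C} and Q accepts in {s0}. In every reachable pair the two components are either both accepting — (C, s0) — or both non-accepting, so no string is accepted by exactly one of the machines: L(P) \ L(Q) and L(Q) \ L(P) are both empty.
Hence every string is accepted by P iff it is accepted by Q, and the two languages coincide.

Yes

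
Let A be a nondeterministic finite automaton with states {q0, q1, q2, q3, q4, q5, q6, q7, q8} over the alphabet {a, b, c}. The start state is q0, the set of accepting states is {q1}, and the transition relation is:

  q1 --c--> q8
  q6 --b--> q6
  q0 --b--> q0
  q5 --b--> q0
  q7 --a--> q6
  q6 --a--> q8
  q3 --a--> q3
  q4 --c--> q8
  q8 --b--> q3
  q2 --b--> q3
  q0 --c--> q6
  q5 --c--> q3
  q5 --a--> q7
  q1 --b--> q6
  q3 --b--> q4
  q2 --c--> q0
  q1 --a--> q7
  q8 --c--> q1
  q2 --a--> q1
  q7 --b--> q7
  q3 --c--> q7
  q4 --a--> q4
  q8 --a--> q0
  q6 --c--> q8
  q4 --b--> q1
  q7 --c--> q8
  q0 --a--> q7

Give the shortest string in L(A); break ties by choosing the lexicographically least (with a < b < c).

A breadth-first search from q0 reaches an accepting state first via the path q0 → q7 → q8 → q1 on input acc.
No string of length < 3 is accepted (BFS exhausts all shorter strings without reaching an accepting state), and acc is the lexicographically least accepting string of length 3.

acc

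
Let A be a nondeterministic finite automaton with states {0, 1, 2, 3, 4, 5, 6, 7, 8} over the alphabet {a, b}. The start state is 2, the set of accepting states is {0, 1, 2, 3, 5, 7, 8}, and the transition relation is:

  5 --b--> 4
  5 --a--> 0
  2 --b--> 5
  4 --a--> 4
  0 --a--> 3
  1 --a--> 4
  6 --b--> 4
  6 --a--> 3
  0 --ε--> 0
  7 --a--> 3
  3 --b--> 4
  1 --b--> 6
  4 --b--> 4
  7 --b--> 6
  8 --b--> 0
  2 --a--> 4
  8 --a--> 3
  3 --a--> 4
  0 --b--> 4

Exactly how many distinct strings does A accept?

The useful subgraph on states {0, 2, 3, 5} is acyclic, so L(A) is finite; the longest accepting path visits 4 useful states, giving maximum string length 3.
Counting accepting paths from 2 by length: 1 of length 0, 1 of length 1, 1 of length 2, 1 of length 3. Total 4.

4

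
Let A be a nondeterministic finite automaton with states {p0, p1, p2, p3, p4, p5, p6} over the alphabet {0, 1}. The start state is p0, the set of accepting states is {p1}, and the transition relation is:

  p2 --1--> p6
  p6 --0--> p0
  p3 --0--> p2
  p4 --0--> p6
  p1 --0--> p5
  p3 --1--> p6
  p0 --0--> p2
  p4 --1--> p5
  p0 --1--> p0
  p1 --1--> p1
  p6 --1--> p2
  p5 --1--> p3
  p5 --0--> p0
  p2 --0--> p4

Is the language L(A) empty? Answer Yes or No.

Yes

The states reachable from the start state are {p0, p2, p3, p4, p5, p6}.
None of the accepting states {p1} is reachable, so no string is accepted and L(A) = ∅.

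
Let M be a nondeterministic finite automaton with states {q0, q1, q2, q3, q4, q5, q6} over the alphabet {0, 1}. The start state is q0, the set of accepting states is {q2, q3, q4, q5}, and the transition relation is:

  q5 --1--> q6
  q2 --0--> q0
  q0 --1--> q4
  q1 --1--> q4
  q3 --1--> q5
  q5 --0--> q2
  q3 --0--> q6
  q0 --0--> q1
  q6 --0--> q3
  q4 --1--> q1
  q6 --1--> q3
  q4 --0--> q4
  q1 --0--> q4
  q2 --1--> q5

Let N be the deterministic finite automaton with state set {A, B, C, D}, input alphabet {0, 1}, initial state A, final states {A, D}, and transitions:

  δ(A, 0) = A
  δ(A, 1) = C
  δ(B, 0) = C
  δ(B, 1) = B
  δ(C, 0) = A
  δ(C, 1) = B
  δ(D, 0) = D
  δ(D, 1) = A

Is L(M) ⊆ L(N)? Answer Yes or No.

The string 1 is in L(M) but not in L(N).
So L(M) ⊄ L(N).

No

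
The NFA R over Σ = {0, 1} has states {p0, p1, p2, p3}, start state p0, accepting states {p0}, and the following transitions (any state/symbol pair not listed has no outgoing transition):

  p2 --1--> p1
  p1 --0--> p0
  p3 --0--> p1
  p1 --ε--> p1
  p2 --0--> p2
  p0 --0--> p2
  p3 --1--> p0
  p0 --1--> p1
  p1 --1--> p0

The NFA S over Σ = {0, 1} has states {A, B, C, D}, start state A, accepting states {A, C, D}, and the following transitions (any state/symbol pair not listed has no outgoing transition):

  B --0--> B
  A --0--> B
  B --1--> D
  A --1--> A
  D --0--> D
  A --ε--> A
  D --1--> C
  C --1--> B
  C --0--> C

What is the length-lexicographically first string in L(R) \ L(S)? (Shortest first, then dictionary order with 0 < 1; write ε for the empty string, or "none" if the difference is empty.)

The string 10 is accepted by R but not by S.
No shorter string lies in the difference, and 10 is the lexicographically first length-2 string in L(R) \ L(S).

10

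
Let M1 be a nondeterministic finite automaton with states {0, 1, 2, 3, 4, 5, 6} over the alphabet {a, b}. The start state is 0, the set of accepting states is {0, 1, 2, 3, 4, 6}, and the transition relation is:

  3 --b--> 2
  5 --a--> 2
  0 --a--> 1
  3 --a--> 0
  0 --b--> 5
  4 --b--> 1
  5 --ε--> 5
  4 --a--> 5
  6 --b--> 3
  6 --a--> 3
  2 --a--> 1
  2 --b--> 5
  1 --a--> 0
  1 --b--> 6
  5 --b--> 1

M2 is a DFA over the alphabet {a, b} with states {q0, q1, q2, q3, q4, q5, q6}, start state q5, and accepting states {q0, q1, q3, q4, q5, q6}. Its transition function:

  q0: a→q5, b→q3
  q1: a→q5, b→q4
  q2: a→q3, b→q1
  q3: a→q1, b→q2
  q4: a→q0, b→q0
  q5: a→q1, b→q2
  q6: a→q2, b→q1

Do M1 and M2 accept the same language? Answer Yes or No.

Yes

Exploring the product automaton M1 × M2 from the start pair (0, q5), following both machines on each input symbol, reaches 6 state pairs: (0, q5), (1, q1), (5, q2), (6, q4), (2, q3), (3, q0).
M1 accepts in {0, 1, 2, 3, 4, 6} and M2 accepts in {q0, q1, q3, q4, q5, q6}. In every reachable pair the two components are either both accepting — (0, q5), (1, q1), (6, q4), (2, q3), (3, q0) — or both non-accepting, so no string is accepted by exactly one of the machines: L(M1) \ L(M2) and L(M2) \ L(M1) are both empty.
Hence every string is accepted by M1 iff it is accepted by M2, and the two languages coincide.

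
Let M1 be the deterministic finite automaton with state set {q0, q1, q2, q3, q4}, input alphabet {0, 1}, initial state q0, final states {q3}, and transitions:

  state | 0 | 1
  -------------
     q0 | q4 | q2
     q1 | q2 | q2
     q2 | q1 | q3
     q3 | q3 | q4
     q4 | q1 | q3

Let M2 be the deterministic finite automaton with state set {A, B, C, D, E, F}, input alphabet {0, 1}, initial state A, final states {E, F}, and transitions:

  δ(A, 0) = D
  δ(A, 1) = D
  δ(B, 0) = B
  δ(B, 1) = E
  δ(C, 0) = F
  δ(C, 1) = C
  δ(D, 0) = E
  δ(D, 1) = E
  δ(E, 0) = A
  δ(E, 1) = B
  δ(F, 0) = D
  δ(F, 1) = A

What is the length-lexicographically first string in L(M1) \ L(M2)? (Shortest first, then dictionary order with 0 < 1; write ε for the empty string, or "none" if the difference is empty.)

The string 010 is accepted by M1 but not by M2.
No shorter string lies in the difference, and 010 is the lexicographically first length-3 string in L(M1) \ L(M2).

010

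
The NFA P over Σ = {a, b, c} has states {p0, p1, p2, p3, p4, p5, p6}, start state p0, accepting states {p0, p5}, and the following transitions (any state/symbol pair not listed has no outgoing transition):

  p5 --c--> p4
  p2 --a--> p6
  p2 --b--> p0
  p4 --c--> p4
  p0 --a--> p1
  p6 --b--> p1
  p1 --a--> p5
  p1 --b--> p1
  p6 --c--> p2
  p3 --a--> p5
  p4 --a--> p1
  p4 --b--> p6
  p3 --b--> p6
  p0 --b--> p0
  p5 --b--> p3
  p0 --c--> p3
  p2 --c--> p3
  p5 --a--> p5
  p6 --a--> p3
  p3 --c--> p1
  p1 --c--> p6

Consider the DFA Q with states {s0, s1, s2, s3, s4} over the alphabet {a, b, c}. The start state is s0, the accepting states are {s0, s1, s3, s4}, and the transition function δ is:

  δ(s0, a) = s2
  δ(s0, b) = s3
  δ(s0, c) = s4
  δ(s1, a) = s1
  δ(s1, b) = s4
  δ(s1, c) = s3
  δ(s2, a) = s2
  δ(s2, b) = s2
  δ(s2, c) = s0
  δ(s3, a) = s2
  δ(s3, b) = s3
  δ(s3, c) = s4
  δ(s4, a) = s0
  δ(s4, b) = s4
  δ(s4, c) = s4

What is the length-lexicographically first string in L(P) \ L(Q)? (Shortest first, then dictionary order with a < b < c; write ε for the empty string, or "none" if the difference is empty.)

The string aa is accepted by P but not by Q.
No shorter string lies in the difference, and aa is the lexicographically first length-2 string in L(P) \ L(Q).

aa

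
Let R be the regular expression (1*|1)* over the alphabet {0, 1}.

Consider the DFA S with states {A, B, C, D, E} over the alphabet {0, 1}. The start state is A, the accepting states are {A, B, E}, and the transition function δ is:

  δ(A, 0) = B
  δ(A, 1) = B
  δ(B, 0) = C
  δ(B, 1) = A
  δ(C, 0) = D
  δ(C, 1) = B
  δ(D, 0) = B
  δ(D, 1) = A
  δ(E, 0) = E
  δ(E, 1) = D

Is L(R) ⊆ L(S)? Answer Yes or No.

Yes

Converting the expression R to a DFA (subset construction, then merging equivalent states) gives the minimal DFA with states {r0, r1}, start state r0, accepting states {r0} and transitions r0: 0→r1, 1→r0; r1: 0→r1, 1→r1.
Exploring the product automaton R × S from the start pair (r0, A), following both machines on each input symbol, reaches 6 state pairs: (r0, A), (r1, B), (r0, B), (r1, C), (r1, A), (r1, D).
R accepts in {r0} and S accepts in {A, B, E}. The reachable pairs whose R-component is accepting are (r0, A), (r0, B); in each of them the S-component is accepting too, so the product for L(R) \ L(S) (R-component accepting, S-component rejecting) has no reachable accepting pair and the difference is empty.
Hence every string in L(R) is also in L(S).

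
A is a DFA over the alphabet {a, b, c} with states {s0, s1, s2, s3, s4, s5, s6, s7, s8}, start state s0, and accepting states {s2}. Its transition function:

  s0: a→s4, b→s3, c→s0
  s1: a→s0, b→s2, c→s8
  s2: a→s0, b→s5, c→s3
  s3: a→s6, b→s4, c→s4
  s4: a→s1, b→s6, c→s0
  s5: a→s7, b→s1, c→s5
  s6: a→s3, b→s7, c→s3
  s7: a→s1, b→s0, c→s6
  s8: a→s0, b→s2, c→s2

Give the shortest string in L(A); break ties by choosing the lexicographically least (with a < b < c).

A breadth-first search from s0 reaches an accepting state first via the path s0 → s4 → s1 → s2 on input aab.
No string of length < 3 is accepted (BFS exhausts all shorter strings without reaching an accepting state), and aab is the lexicographically least accepting string of length 3.

aab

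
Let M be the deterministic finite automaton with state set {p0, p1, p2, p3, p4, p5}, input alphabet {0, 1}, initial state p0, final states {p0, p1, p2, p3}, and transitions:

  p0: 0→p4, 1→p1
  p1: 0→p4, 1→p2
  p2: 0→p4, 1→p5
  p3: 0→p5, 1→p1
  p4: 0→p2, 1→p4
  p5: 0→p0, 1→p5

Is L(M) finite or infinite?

infinite

State p2 is reachable from the start and can reach an accepting state, and it lies on the cycle p2 → p4 → p2.
Traversing that cycle any number of times yields accepted strings of unbounded length, so the language is infinite.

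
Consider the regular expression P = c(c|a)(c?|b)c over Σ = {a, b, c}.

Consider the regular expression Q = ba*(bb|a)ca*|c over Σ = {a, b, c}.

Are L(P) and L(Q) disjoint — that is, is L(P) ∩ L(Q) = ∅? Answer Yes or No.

Yes

Converting the expression P to a DFA (subset construction, then merging equivalent states) gives the minimal DFA with states {p0, p1, p2, p3, p4, p5, p6}, start state p0, accepting states {p5, p6} and transitions p0: a→p1, b→p1, c→p2; p1: a→p1, b→p1, c→p1; p2: a→p3, b→p1, c→p3; p3: a→p1, b→p4, c→p5; p4: a→p1, b→p1, c→p6; p5: a→p1, b→p1, c→p6; p6: a→p1, b→p1, c→p1.
Converting the expression Q to a DFA (subset construction, then merging equivalent states) gives the minimal DFA with states {q0, q1, q2, q3, q4, q5, q6, q7}, start state q0, accepting states {q3, q6} and transitions q0: a→q1, b→q2, c→q3; q1: a→q1, b→q1, c→q1; q2: a→q4, b→q5, c→q1; q3: a→q1, b→q1, c→q1; q4: a→q4, b→q5, c→q6; q5: a→q1, b→q7, c→q1; q6: a→q6, b→q1, c→q1; q7: a→q1, b→q1, c→q6.
Exploring the product automaton P × Q from the start pair (p0, q0), following both machines on each input symbol, reaches 12 state pairs: (p0, q0), (p1, q1), (p1, q2), (p2, q3), (p1, q4), (p1, q5), (p3, q1), (p1, q6), (p1, q7), (p4, q1), (p5, q1), (p6, q1).
P accepts in {p5, p6} and Q accepts in {q3, q6}; no reachable pair has both components accepting, so no string drives both machines to acceptance simultaneously and L(P) ∩ L(Q) = ∅.
So no string is accepted by both, and the intersection is empty.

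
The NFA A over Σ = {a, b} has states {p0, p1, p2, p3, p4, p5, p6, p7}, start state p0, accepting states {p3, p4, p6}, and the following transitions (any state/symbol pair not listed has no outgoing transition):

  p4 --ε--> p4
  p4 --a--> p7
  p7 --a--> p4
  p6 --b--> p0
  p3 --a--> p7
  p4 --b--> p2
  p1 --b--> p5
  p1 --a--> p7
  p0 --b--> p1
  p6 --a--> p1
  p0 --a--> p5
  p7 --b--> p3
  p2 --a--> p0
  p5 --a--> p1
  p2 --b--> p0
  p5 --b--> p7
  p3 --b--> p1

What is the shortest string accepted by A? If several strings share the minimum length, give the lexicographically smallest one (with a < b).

A breadth-first search from p0 reaches an accepting state first via the path p0 → p5 → p7 → p4 on input aba.
No string of length < 3 is accepted (BFS exhausts all shorter strings without reaching an accepting state), and aba is the lexicographically least accepting string of length 3.

aba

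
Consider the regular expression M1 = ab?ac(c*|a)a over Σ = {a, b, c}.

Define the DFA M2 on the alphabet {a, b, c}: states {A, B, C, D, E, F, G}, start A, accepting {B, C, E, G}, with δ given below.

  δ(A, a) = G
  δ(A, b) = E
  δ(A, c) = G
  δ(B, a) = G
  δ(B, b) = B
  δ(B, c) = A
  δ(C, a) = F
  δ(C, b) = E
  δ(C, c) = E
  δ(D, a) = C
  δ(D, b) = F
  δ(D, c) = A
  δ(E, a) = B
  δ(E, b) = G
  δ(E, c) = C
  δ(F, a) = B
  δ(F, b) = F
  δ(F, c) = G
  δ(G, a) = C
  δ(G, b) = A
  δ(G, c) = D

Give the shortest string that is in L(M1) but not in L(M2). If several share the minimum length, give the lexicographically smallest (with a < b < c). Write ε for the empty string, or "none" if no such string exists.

aacca

The string aacca is accepted by M1 but not by M2.
No shorter string lies in the difference, and aacca is the lexicographically first length-5 string in L(M1) \ L(M2).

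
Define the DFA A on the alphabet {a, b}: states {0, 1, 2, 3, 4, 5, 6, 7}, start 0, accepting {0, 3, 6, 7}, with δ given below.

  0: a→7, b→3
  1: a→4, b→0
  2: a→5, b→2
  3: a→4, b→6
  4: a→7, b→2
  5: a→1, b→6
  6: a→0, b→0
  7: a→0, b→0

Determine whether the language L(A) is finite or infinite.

State 2 is reachable from the start and can reach an accepting state, and it lies on the cycle 2 → 2.
Traversing that cycle any number of times yields accepted strings of unbounded length, so the language is infinite.

infinite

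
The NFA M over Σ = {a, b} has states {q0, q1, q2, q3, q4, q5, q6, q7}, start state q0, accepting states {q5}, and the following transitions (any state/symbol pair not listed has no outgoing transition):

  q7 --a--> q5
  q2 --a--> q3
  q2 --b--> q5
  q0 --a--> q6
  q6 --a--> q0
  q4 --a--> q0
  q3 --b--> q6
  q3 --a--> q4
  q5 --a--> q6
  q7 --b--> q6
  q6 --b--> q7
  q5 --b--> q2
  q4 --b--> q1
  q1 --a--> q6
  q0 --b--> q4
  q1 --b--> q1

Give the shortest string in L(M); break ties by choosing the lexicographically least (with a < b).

A breadth-first search from q0 reaches an accepting state first via the path q0 → q6 → q7 → q5 on input aba.
No string of length < 3 is accepted (BFS exhausts all shorter strings without reaching an accepting state), and aba is the lexicographically least accepting string of length 3.

aba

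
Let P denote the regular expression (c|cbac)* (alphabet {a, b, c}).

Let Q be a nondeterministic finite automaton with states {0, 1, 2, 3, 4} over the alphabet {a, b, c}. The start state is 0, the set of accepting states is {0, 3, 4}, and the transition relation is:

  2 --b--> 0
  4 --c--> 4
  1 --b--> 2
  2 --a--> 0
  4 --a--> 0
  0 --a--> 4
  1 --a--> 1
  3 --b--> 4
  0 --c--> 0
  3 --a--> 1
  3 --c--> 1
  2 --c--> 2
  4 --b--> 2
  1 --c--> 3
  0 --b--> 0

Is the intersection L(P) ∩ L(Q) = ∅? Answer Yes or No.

No

The empty string ε is accepted by both P and Q.
Hence L(P) ∩ L(Q) ≠ ∅.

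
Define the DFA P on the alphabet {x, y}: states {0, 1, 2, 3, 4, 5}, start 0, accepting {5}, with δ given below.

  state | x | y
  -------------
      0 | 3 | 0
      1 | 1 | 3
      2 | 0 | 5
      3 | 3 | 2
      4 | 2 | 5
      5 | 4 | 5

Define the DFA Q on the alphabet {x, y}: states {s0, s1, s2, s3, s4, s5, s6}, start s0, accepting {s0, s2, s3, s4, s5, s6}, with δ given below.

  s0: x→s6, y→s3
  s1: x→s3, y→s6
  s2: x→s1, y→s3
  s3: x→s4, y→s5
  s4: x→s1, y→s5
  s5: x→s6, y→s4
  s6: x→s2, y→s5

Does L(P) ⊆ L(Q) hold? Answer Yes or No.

Exploring the product automaton P × Q from the start pair (0, s0), following both machines on each input symbol, reaches 25 state pairs: (0, s0), (3, s6), (0, s3), (3, s2), (2, s5), (3, s4), (0, s5), (3, s1), (2, s3), (0, s6), (5, s4), (0, s4), (3, s3), (2, s6), (5, s5), (4, s1), (0, s2), (4, s6), (5, s6), (2, s2), (4, s2), (0, s1), (5, s3), (2, s1), (4, s4).
P accepts in {5} and Q accepts in {s0, s2, s3, s4, s5, s6}. The reachable pairs whose P-component is accepting are (5, s4), (5, s5), (5, s6), (5, s3); in each of them the Q-component is accepting too, so the product for L(P) \ L(Q) (P-component accepting, Q-component rejecting) has no reachable accepting pair and the difference is empty.
Hence every string in L(P) is also in L(Q).

Yes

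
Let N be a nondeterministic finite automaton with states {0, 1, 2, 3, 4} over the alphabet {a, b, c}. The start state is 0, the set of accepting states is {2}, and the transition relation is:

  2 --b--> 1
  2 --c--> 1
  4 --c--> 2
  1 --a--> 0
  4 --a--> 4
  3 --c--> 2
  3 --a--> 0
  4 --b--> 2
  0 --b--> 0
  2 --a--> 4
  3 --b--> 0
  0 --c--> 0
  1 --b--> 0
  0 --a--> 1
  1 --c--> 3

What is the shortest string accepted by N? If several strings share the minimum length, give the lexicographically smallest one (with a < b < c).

A breadth-first search from 0 reaches an accepting state first via the path 0 → 1 → 3 → 2 on input acc.
No string of length < 3 is accepted (BFS exhausts all shorter strings without reaching an accepting state), and acc is the lexicographically least accepting string of length 3.

acc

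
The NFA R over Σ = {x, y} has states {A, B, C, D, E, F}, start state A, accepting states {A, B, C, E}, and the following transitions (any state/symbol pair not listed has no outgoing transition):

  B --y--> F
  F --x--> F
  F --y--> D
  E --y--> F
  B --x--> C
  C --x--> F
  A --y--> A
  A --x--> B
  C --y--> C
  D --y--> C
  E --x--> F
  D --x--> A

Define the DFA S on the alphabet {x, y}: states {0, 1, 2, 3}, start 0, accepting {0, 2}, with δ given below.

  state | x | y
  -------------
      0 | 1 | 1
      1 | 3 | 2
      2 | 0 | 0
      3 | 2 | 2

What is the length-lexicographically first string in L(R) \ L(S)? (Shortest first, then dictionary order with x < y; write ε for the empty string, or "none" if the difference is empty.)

The string x is accepted by R but not by S.
No shorter string lies in the difference, and x is the lexicographically first length-1 string in L(R) \ L(S).

x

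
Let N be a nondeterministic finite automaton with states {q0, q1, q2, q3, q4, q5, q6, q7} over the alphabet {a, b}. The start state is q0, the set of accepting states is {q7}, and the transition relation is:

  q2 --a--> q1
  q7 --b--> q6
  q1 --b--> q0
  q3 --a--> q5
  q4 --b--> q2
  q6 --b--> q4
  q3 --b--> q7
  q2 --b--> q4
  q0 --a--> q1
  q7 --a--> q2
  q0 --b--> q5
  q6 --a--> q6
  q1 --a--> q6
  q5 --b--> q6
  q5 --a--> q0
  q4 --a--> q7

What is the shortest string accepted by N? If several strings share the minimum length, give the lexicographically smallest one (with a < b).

A breadth-first search from q0 reaches an accepting state first via the path q0 → q1 → q6 → q4 → q7 on input aaba.
No string of length < 4 is accepted (BFS exhausts all shorter strings without reaching an accepting state), and aaba is the lexicographically least accepting string of length 4.

aaba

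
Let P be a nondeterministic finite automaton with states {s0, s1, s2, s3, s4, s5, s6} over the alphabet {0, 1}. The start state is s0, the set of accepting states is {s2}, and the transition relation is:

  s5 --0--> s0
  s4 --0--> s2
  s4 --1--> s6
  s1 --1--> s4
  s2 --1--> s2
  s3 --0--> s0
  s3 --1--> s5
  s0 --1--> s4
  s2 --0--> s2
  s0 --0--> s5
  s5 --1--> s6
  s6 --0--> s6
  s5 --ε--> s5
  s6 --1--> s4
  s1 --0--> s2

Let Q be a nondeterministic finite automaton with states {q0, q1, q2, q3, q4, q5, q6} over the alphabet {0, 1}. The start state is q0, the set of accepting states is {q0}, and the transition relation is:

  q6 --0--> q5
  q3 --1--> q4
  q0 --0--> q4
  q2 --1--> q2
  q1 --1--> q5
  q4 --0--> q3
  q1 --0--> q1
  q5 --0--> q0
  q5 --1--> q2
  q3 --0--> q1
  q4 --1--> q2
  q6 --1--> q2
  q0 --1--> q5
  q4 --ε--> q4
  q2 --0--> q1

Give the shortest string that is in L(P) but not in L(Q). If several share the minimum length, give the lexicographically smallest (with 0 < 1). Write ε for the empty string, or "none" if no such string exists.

The string 100 is accepted by P but not by Q.
No shorter string lies in the difference, and 100 is the lexicographically first length-3 string in L(P) \ L(Q).

100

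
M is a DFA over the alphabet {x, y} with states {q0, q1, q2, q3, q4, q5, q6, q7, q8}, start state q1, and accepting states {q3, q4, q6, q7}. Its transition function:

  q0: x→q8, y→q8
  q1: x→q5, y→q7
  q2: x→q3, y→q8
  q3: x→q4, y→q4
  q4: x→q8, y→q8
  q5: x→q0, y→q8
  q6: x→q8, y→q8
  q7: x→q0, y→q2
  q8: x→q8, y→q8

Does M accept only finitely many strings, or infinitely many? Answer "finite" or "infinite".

finite

The useful states (reachable from q1 and able to reach an accepting state) are {q1, q2, q3, q4, q7}.
Restricted to these states the transition graph has no cycle, so every accepting path has bounded length and L is finite.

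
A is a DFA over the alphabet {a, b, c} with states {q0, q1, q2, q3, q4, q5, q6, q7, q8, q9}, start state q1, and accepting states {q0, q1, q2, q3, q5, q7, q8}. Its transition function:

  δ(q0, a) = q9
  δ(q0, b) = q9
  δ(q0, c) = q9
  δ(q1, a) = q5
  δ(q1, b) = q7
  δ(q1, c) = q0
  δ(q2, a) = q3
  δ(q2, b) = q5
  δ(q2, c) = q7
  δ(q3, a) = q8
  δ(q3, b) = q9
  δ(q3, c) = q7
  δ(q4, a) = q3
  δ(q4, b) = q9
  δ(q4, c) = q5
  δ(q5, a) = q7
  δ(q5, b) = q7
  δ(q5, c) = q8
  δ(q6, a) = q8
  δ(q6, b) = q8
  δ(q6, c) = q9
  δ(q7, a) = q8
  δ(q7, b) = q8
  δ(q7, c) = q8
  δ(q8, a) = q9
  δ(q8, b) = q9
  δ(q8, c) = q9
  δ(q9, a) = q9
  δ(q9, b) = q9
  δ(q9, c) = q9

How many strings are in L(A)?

16

The useful subgraph on states {q0, q1, q5, q7, q8} is acyclic, so L(A) is finite; the longest accepting path visits 4 useful states, giving maximum string length 3.
Counting accepting paths from q1 by length: 1 of length 0, 3 of length 1, 6 of length 2, 6 of length 3. Total 16.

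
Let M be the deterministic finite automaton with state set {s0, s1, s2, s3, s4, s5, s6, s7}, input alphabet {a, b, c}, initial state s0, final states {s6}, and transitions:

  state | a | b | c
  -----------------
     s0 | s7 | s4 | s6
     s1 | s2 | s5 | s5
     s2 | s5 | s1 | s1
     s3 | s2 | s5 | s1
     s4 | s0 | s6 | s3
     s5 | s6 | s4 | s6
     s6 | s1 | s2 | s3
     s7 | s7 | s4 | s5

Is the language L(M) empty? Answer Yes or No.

The string c is accepted: the run s0 → s6 ends in the accepting state s6.
Since at least one string is accepted, L(M) is not empty.

No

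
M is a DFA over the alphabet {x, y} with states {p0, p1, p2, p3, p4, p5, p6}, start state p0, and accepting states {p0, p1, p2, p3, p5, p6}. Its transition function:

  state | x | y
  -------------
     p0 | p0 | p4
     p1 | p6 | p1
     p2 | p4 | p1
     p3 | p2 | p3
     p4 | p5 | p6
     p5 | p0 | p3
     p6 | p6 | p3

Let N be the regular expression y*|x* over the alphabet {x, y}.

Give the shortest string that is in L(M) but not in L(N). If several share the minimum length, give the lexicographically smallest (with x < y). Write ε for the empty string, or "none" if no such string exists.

yx

The string yx is accepted by M but not by N.
No shorter string lies in the difference, and yx is the lexicographically first length-2 string in L(M) \ L(N).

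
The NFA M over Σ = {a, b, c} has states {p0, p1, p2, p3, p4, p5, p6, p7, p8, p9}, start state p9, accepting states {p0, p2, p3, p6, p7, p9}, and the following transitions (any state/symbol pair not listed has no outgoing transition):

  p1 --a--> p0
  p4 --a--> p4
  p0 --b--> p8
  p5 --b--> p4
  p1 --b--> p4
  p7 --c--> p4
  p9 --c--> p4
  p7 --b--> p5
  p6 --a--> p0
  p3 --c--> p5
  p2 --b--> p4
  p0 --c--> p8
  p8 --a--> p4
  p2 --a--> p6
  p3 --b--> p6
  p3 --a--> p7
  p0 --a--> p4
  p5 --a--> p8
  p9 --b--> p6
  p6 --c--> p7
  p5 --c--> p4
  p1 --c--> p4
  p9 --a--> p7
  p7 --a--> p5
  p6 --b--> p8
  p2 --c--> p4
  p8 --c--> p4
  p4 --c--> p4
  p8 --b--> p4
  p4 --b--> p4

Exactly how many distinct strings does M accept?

The useful subgraph on states {p0, p6, p7, p9} is acyclic, so L(M) is finite; the longest accepting path visits 3 useful states, giving maximum string length 2.
Counting accepting paths from p9 by length: 1 of length 0, 2 of length 1, 2 of length 2. Total 5.

5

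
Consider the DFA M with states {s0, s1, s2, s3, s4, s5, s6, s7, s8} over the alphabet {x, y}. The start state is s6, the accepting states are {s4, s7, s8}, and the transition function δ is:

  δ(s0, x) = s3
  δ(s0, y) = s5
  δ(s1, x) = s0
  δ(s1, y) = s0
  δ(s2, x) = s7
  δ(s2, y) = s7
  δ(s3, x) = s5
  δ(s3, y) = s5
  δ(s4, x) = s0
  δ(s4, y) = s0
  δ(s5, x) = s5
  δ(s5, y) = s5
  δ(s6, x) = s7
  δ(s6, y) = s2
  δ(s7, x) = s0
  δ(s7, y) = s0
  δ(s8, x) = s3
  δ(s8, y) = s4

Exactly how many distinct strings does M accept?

3

The useful subgraph on states {s2, s6, s7} is acyclic, so L(M) is finite; the longest accepting path visits 3 useful states, giving maximum string length 2.
Counting accepting paths from s6 by length: 1 of length 1, 2 of length 2. Total 3.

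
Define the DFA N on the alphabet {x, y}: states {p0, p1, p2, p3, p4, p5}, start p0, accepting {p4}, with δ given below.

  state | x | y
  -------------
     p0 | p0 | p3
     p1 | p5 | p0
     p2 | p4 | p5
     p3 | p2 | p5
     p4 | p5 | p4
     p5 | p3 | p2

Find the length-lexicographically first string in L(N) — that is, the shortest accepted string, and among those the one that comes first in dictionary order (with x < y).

yxx

A breadth-first search from p0 reaches an accepting state first via the path p0 → p3 → p2 → p4 on input yxx.
No string of length < 3 is accepted (BFS exhausts all shorter strings without reaching an accepting state), and yxx is the lexicographically least accepting string of length 3.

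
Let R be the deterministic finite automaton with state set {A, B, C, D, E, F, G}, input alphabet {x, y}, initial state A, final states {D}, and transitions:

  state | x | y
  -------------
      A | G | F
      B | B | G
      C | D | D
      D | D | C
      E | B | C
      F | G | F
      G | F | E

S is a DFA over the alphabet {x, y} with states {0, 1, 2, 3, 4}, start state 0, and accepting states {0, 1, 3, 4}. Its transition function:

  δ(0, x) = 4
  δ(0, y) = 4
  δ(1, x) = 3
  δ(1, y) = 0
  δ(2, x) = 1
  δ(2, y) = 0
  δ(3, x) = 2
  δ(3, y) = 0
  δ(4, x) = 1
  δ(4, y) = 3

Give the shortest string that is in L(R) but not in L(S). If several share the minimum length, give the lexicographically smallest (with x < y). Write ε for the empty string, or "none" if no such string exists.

The string xyyxyx is accepted by R but not by S.
No shorter string lies in the difference, and xyyxyx is the lexicographically first length-6 string in L(R) \ L(S).

xyyxyx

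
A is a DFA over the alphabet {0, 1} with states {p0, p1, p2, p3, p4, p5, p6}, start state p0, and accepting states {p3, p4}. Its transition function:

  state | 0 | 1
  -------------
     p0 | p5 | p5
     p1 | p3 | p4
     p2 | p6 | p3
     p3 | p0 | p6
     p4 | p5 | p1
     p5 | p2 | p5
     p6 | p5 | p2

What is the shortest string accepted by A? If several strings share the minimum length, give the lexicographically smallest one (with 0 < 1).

A breadth-first search from p0 reaches an accepting state first via the path p0 → p5 → p2 → p3 on input 001.
No string of length < 3 is accepted (BFS exhausts all shorter strings without reaching an accepting state), and 001 is the lexicographically least accepting string of length 3.

001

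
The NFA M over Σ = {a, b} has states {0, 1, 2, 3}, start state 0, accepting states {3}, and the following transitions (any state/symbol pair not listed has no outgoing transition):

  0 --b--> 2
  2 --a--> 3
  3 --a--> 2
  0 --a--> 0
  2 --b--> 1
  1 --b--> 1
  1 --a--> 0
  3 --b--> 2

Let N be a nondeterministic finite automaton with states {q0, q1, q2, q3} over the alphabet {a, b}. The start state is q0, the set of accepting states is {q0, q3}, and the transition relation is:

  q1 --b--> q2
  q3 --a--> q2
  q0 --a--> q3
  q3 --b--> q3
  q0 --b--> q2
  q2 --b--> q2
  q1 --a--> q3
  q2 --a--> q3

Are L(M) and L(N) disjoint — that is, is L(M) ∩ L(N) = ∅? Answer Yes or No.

No

The string ba is accepted by both M and N.
Hence L(M) ∩ L(N) ≠ ∅.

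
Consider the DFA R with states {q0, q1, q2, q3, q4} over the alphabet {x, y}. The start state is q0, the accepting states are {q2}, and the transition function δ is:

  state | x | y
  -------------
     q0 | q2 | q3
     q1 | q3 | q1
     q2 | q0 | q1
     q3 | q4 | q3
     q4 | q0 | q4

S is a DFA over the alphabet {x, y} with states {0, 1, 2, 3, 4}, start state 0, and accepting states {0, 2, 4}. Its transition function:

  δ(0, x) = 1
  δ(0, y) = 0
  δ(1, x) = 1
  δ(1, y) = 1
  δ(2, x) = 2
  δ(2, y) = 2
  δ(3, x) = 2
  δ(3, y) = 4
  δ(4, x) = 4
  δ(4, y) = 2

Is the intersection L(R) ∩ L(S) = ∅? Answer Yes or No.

Exploring the product automaton R × S from the start pair (q0, 0), following both machines on each input symbol, reaches 7 state pairs: (q0, 0), (q2, 1), (q3, 0), (q0, 1), (q1, 1), (q4, 1), (q3, 1).
R accepts in {q2} and S accepts in {0, 2, 4}; no reachable pair has both components accepting, so no string drives both machines to acceptance simultaneously and L(R) ∩ L(S) = ∅.
So no string is accepted by both, and the intersection is empty.

Yes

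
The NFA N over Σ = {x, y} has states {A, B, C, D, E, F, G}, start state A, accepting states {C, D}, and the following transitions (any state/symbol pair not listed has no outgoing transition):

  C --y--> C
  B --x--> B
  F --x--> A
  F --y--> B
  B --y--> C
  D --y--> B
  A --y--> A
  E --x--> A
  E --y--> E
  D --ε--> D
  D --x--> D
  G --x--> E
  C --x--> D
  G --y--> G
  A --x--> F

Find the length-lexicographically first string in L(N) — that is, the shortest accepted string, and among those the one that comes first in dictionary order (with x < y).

A breadth-first search from A reaches an accepting state first via the path A → F → B → C on input xyy.
No string of length < 3 is accepted (BFS exhausts all shorter strings without reaching an accepting state), and xyy is the lexicographically least accepting string of length 3.

xyy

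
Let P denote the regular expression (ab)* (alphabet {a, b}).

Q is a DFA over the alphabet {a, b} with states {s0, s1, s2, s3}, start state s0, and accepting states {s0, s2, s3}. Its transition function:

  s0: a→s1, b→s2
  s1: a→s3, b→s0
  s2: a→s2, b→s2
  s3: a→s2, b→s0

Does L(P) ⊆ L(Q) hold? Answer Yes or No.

Converting the expression P to a DFA (subset construction, then merging equivalent states) gives the minimal DFA with states {p0, p1, p2}, start state p0, accepting states {p0} and transitions p0: a→p1, b→p2; p1: a→p2, b→p0; p2: a→p2, b→p2.
Exploring the product automaton P × Q from the start pair (p0, s0), following both machines on each input symbol, reaches 6 state pairs: (p0, s0), (p1, s1), (p2, s2), (p2, s3), (p2, s0), (p2, s1).
P accepts in {p0} and Q accepts in {s0, s2, s3}. The reachable pairs whose P-component is accepting are (p0, s0); in each of them the Q-component is accepting too, so the product for L(P) \ L(Q) (P-component accepting, Q-component rejecting) has no reachable accepting pair and the difference is empty.
Hence every string in L(P) is also in L(Q).

Yes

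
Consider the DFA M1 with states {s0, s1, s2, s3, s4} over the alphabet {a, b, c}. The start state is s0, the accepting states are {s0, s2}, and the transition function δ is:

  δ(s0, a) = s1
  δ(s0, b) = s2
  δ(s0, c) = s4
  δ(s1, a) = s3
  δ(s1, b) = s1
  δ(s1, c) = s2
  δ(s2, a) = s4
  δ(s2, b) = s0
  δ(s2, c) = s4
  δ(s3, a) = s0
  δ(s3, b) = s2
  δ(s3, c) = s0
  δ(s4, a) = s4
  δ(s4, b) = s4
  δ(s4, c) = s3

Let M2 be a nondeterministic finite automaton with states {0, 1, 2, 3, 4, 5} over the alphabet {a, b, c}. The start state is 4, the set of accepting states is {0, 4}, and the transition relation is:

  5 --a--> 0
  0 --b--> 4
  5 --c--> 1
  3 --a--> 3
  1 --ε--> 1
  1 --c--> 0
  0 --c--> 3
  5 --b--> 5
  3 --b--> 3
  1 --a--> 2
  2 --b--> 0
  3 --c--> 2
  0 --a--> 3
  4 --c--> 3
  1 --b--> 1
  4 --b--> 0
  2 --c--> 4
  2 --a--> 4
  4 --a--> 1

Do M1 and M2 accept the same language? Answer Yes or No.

Exploring the product automaton M1 × M2 from the start pair (s0, 4), following both machines on each input symbol, reaches 5 state pairs: (s0, 4), (s1, 1), (s2, 0), (s4, 3), (s3, 2).
M1 accepts in {s0, s2} and M2 accepts in {0, 4}. In every reachable pair the two components are either both accepting — (s0, 4), (s2, 0) — or both non-accepting, so no string is accepted by exactly one of the machines: L(M1) \ L(M2) and L(M2) \ L(M1) are both empty.
Hence every string is accepted by M1 iff it is accepted by M2, and the two languages coincide.

Yes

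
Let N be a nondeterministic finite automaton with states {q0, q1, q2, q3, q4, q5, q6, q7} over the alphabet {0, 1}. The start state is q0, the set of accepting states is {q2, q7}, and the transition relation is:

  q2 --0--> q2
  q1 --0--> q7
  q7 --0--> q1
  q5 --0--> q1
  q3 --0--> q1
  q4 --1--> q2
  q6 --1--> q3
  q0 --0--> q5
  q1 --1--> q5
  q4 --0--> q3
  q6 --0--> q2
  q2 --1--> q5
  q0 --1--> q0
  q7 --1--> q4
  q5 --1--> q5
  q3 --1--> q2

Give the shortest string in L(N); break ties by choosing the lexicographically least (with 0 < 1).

A breadth-first search from q0 reaches an accepting state first via the path q0 → q5 → q1 → q7 on input 000.
No string of length < 3 is accepted (BFS exhausts all shorter strings without reaching an accepting state), and 000 is the lexicographically least accepting string of length 3.

000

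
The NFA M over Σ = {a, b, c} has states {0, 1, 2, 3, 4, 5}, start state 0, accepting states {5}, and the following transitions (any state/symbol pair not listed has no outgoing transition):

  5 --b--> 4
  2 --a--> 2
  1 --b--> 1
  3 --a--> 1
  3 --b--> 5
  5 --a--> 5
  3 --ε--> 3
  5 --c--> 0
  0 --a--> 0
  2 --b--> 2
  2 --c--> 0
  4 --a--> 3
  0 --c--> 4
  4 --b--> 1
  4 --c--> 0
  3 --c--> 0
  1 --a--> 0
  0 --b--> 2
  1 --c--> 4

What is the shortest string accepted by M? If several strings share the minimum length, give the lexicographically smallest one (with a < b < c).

A breadth-first search from 0 reaches an accepting state first via the path 0 → 4 → 3 → 5 on input cab.
No string of length < 3 is accepted (BFS exhausts all shorter strings without reaching an accepting state), and cab is the lexicographically least accepting string of length 3.

cab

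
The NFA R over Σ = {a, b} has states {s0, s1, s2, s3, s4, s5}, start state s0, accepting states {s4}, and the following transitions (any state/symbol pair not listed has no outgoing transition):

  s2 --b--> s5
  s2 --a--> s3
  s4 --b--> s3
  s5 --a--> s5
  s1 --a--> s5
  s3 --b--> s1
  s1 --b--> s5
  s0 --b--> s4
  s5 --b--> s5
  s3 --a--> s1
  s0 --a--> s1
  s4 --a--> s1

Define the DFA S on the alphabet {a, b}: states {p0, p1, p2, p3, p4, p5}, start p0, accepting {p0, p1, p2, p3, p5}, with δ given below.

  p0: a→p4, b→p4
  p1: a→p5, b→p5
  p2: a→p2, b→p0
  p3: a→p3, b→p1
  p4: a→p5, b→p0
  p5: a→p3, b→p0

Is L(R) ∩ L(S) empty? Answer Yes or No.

Yes

Exploring the product automaton R × S from the start pair (s0, p0), following both machines on each input symbol, reaches 10 state pairs: (s0, p0), (s1, p4), (s4, p4), (s5, p5), (s5, p0), (s1, p5), (s3, p0), (s5, p3), (s5, p4), (s5, p1).
R accepts in {s4} and S accepts in {p0, p1, p2, p3, p5}; no reachable pair has both components accepting, so no string drives both machines to acceptance simultaneously and L(R) ∩ L(S) = ∅.
So no string is accepted by both, and the intersection is empty.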